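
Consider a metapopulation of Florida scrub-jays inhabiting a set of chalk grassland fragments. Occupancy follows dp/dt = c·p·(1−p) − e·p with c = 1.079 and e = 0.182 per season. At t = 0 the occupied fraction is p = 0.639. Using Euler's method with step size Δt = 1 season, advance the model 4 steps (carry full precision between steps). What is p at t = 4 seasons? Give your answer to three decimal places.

0.831

Update rule: p ← p + [c·p·(1−p) − e·p]·Δt with Δt = 1.
step 1: Δp = +0.13260, p = 0.77160
step 2: Δp = +0.04972, p = 0.82133
step 3: Δp = +0.00886, p = 0.83019
step 4: Δp = +0.00102, p = 0.83121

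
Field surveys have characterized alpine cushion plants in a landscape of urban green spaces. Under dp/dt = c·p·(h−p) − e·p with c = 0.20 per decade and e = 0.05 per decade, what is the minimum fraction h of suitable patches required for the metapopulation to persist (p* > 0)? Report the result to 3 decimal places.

0.250

p* = h − e/c is positive only when h > e/c.
h_min = e/c = 0.05/0.20 = 0.2500.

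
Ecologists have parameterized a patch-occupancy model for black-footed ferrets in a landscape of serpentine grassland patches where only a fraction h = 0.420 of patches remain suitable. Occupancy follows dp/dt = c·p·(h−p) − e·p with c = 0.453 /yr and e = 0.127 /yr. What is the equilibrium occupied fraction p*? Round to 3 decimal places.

Setting dp/dt = 0 and dividing by p* gives c·(h−p*) = e.
So p* = h − e/c = 0.420 − 0.127/0.453 = 0.420 − 0.2804 = 0.1396.

0.140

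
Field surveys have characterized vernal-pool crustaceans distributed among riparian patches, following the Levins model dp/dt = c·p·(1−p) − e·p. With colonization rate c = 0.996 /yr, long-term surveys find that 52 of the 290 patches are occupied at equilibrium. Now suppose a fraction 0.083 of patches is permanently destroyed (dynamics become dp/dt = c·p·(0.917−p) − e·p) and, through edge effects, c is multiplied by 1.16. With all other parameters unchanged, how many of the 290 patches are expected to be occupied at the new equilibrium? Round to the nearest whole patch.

Observed p* = 52/290 = 0.17931.
Balance c(1−p*) = e gives e = 0.996×(1 − 0.17931) = 0.81741.
New p* = 0.917 − e/c = 0.917 − 0.81741/1.15536 = 0.20951.
Expected occupied = 290 × 0.20951 = 60.76 ≈ 61.

61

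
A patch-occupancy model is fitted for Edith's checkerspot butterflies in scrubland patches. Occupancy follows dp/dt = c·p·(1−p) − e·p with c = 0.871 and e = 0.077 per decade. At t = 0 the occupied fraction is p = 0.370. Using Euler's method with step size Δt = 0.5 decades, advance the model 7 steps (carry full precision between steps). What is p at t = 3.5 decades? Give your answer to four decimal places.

0.8526

Update rule: p ← p + [c·p·(1−p) − e·p]·Δt with Δt = 0.5.
  1  |  dp/dt·Δt = +0.087270  |  p_1 = 0.457270
  2  |  dp/dt·Δt = +0.090475  |  p_2 = 0.547745
  3  |  dp/dt·Δt = +0.086794  |  p_3 = 0.634539
  4  |  dp/dt·Δt = +0.076562  |  p_4 = 0.711101
  5  |  dp/dt·Δt = +0.062090  |  p_5 = 0.773191
  6  |  dp/dt·Δt = +0.046604  |  p_6 = 0.819796
  7  |  dp/dt·Δt = +0.032775  |  p_7 = 0.852570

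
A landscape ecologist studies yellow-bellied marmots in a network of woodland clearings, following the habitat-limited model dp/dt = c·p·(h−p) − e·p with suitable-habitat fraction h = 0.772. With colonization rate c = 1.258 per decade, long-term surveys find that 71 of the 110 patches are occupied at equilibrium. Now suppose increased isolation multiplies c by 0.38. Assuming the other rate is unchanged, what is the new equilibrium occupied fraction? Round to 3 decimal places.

0.439

Observed p* = 71/110 = 0.64545.
Balance c(h−p*) = e gives e = 1.258×(0.772 − 0.64545) = 0.15920.
New p* = 0.772 − e/c = 0.772 − 0.15920/0.47804 = 0.43897.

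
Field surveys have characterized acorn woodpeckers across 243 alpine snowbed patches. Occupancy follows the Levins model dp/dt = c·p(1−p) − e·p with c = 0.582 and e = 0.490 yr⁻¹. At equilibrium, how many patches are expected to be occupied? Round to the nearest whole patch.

38

p* = 1 − e/c = 1 − 0.490/0.582 = 0.1581.
Expected occupied patches = N × p* = 243 × 0.1581 = 38.41 ≈ 38.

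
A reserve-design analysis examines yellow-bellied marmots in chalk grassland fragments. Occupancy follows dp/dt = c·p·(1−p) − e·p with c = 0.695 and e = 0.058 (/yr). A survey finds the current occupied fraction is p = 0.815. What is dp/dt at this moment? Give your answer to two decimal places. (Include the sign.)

Colonization term: c·p·(1−p) = 0.695×0.815×0.1850 = 0.10479.
Extinction term: e·p = 0.04727.
dp/dt = 0.10479 − 0.04727 = 0.05752.

0.06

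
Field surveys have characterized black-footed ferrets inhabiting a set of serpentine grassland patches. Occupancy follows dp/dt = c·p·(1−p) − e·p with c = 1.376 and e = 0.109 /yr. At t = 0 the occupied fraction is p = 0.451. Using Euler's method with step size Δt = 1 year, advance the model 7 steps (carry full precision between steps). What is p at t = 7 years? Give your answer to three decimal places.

0.921

Update rule: p ← p + [c·p·(1−p) − e·p]·Δt with Δt = 1.
  1  |  dp/dt·Δt = +0.291537  |  p_1 = 0.742537
  2  |  dp/dt·Δt = +0.182121  |  p_2 = 0.924658
  3  |  dp/dt·Δt = -0.004928  |  p_3 = 0.919730
  4  |  dp/dt·Δt = +0.001335  |  p_4 = 0.921065
  5  |  dp/dt·Δt = -0.000355  |  p_5 = 0.920710
  6  |  dp/dt·Δt = +0.000095  |  p_6 = 0.920805
  7  |  dp/dt·Δt = -0.000025  |  p_7 = 0.920780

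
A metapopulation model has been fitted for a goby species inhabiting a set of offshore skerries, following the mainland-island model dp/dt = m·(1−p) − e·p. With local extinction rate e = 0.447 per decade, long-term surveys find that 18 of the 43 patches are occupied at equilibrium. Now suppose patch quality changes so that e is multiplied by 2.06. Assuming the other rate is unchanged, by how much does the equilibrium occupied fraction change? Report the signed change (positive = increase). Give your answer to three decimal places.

-0.160

Observed p* = 18/43 = 0.41860.
Balance m(1−p*) = e·p* gives m = e·p*/(1−p*) = 0.447×0.41860/0.58140 = 0.32183.
New p* = m/(m+e) = 0.32183/(0.32183+0.92082) = 0.25899.
Δp* = 0.25899 − 0.41860 = -0.15961.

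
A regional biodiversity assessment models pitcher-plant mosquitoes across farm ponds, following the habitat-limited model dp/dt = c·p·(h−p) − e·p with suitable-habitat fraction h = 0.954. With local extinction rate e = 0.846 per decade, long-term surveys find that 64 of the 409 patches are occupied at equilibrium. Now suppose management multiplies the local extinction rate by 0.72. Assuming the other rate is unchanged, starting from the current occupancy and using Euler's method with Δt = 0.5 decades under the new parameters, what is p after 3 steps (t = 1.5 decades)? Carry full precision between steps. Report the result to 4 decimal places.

Observed p* = 64/409 = 0.15648.
Balance c(h−p*) = e gives c = e/(0.954 − 0.15648) = 0.846/0.79752 = 1.06079.
Starting from p₀ = 0.15648; update p ← p + (dp/dt)·Δt with the new parameters.
t = 0.5: p = 0.15648 + (+0.01853) = 0.17501
t = 1: p = 0.17501 + (+0.01901) = 0.19402
t = 1.5: p = 0.19402 + (+0.01912) = 0.21314

0.2131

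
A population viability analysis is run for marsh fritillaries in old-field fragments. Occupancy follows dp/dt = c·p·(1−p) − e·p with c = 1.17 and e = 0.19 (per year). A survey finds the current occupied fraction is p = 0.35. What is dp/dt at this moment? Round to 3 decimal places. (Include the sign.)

0.200

Colonization term: c·p·(1−p) = 1.17×0.35×0.6500 = 0.26617.
Extinction term: e·p = 0.06650.
dp/dt = 0.26617 − 0.06650 = 0.19967.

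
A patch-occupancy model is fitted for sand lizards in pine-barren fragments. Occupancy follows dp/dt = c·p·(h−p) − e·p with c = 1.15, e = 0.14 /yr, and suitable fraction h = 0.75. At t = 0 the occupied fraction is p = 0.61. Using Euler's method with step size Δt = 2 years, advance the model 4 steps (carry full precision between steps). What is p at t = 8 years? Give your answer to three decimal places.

0.628

Update rule: p ← p + [c·p·(h−p) − e·p]·Δt with Δt = 2.
p: 0.61000 → 0.63562  (Δp = +0.02562)
p: 0.63562 → 0.62486  (Δp = -0.01076)
p: 0.62486 → 0.62975  (Δp = +0.00489)
p: 0.62975 → 0.62759  (Δp = -0.00215)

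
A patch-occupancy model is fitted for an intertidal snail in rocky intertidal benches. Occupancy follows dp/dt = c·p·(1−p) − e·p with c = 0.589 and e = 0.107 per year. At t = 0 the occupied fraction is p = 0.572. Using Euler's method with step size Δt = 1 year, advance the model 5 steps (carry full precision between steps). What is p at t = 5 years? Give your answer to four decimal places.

Update rule: p ← p + [c·p·(1−p) − e·p]·Δt with Δt = 1.
p: 0.57200 → 0.65499  (Δp = +0.08299)
p: 0.65499 → 0.71801  (Δp = +0.06302)
p: 0.71801 → 0.76044  (Δp = +0.04243)
p: 0.76044 → 0.78637  (Δp = +0.02593)
p: 0.78637 → 0.80118  (Δp = +0.01481)

0.8012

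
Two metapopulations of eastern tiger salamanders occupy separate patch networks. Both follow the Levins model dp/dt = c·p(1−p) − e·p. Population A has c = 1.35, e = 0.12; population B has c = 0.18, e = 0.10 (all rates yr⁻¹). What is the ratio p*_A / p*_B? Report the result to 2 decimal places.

A: p*_A = 1 − 0.12/1.35 = 0.9111.
B: p*_B = 1 − 0.10/0.18 = 0.4444.
p*_A / p*_B = 0.9111/0.4444 = 2.0500.

2.05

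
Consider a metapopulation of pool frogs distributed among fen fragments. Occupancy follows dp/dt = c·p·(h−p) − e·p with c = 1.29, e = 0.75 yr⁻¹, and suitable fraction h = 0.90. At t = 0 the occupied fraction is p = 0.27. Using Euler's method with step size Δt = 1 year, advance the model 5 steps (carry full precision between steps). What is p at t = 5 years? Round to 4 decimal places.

Update rule: p ← p + [c·p·(h−p) − e·p]·Δt with Δt = 1.
t = 1: p = 0.27000 + (+0.01693) = 0.28693
t = 2: p = 0.28693 + (+0.01172) = 0.29865
t = 3: p = 0.29865 + (+0.00769) = 0.30634
t = 4: p = 0.30634 + (+0.00485) = 0.31119
t = 5: p = 0.31119 + (+0.00298) = 0.31416

0.3142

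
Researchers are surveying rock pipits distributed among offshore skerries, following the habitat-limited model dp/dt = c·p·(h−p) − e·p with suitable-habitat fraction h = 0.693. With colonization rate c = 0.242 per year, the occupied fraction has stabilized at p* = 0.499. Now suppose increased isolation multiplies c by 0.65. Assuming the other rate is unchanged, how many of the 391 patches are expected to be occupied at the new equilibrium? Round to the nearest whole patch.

154

Balance c(h−p*) = e gives e = 0.242×(0.693 − 0.49900) = 0.04695.
New p* = 0.693 − e/c = 0.693 − 0.04695/0.15730 = 0.39453.
Expected occupied = 391 × 0.39453 = 154.26 ≈ 154.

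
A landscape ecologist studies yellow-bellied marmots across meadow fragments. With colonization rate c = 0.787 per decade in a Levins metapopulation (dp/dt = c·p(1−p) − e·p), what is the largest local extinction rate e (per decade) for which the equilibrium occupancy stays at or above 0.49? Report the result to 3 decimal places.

1 − e/c ≥ 0.49 ⇒ e ≤ c(1 − 0.49) = 0.787 × 0.5100.
e_max = 0.4014.

0.401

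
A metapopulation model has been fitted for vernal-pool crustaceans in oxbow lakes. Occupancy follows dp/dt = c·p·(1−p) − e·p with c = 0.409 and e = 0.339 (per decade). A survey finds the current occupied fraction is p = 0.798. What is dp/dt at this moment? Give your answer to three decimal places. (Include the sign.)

Colonization term: c·p·(1−p) = 0.409×0.798×0.2020 = 0.06593.
Extinction term: e·p = 0.27052.
dp/dt = 0.06593 − 0.27052 = -0.20459.

-0.205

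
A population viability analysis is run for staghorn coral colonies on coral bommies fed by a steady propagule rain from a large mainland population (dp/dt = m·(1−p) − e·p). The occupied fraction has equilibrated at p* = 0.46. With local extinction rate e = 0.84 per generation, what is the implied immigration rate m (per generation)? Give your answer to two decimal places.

At equilibrium m(1−p*) = e·p*, so m = e·p*/(1−p*).
m = 0.84 × 0.46 / 0.5400 = 0.3864/0.5400 = 0.7156.

0.72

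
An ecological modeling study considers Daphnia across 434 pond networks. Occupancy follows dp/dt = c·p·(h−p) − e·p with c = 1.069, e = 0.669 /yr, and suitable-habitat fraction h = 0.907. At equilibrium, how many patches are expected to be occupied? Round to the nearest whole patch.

p* = h − e/c = 0.907 − 0.6258 = 0.2812.
Expected occupied patches = N × p* = 434 × 0.2812 = 122.03 ≈ 122.

122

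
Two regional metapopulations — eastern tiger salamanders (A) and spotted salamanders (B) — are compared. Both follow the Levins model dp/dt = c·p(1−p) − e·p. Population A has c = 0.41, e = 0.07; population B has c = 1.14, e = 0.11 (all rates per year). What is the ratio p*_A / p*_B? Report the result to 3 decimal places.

0.918

A: p*_A = 1 − 0.07/0.41 = 0.8293.
B: p*_B = 1 − 0.11/1.14 = 0.9035.
p*_A / p*_B = 0.8293/0.9035 = 0.9178.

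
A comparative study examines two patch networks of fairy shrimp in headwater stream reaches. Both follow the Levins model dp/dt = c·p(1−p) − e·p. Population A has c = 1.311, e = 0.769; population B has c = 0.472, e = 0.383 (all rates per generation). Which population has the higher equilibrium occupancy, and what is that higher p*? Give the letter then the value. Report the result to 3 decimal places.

A, 0.413

A: p*_A = 1 − 0.769/1.311 = 0.4134.
B: p*_B = 1 − 0.383/0.472 = 0.1886.
A is higher at 0.4134.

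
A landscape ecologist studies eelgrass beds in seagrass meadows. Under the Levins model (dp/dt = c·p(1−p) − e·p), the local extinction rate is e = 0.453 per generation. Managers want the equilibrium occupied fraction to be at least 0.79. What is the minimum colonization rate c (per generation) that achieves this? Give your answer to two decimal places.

2.16

p* = 1 − e/c ≥ 0.79 requires e/c ≤ 0.2100, i.e. c ≥ e/0.2100.
c_min = 0.453/0.2100 = 2.1571.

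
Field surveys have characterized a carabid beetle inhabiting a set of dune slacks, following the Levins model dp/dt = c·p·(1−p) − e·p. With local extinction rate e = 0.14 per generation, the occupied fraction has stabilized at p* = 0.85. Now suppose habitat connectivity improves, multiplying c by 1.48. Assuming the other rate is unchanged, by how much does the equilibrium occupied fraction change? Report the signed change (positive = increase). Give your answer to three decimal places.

0.049

Balance c(1−p*) = e gives c = e/(1 − 0.85000) = 0.14/0.15000 = 0.93333.
New p* = 1 − e/c = 1 − 0.14000/1.38133 = 0.89865.
Δp* = 0.89865 − 0.85000 = +0.04865.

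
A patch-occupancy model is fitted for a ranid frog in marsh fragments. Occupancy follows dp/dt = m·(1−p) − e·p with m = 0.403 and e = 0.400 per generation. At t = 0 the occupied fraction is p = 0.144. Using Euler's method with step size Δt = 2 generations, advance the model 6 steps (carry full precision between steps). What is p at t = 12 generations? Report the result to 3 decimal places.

0.484

Update rule: p ← p + [m·(1−p) − e·p]·Δt with Δt = 2.
p: 0.14400 → 0.71874  (Δp = +0.57474)
p: 0.71874 → 0.37045  (Δp = -0.34829)
p: 0.37045 → 0.58151  (Δp = +0.21106)
p: 0.58151 → 0.45361  (Δp = -0.12790)
p: 0.45361 → 0.53112  (Δp = +0.07751)
p: 0.53112 → 0.48414  (Δp = -0.04697)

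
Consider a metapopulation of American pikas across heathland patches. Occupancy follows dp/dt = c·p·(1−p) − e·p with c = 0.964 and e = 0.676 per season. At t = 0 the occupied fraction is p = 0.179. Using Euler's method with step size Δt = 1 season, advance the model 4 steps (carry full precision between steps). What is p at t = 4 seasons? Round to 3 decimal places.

Update rule: p ← p + [c·p·(1−p) − e·p]·Δt with Δt = 1.
p: 0.17900 → 0.19966  (Δp = +0.02066)
p: 0.19966 → 0.21874  (Δp = +0.01907)
p: 0.21874 → 0.23561  (Δp = +0.01687)
p: 0.23561 → 0.24995  (Δp = +0.01434)

0.250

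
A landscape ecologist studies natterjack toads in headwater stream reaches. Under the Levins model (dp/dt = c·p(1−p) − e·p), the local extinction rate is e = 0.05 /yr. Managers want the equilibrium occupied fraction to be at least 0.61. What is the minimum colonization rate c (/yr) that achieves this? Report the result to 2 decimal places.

0.13

p* = 1 − e/c ≥ 0.61 requires e/c ≤ 0.3900, i.e. c ≥ e/0.3900.
c_min = 0.05/0.3900 = 0.1282.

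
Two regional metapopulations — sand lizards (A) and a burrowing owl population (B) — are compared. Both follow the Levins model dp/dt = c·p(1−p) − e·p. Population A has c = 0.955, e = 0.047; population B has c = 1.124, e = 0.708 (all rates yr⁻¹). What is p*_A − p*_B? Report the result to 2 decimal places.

A: p*_A = 1 − 0.047/0.955 = 0.9508.
B: p*_B = 1 − 0.708/1.124 = 0.3701.
p*_A − p*_B = 0.9508 − 0.3701 = 0.5807.

0.58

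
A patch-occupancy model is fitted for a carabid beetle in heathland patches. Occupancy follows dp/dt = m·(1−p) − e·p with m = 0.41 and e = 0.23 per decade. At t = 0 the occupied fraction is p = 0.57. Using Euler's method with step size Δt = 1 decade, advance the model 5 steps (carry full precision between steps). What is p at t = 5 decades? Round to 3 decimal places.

0.640

Update rule: p ← p + [m·(1−p) − e·p]·Δt with Δt = 1.
p: 0.57000 → 0.61520  (Δp = +0.04520)
p: 0.61520 → 0.63147  (Δp = +0.01627)
p: 0.63147 → 0.63733  (Δp = +0.00586)
p: 0.63733 → 0.63944  (Δp = +0.00211)
p: 0.63944 → 0.64020  (Δp = +0.00076)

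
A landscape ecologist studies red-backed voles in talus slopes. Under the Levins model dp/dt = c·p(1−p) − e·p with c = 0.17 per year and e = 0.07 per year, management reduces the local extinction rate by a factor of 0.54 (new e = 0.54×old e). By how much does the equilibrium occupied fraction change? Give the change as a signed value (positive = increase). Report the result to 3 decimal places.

Before: p* = 1 − 0.07/0.17 = 0.5882.
After the change, c = 0.17, e = 0.0378, so p* = 1 − 0.0378/0.17 = 0.7776.
Δp* = 0.7776 − 0.5882 = +0.1894.

0.189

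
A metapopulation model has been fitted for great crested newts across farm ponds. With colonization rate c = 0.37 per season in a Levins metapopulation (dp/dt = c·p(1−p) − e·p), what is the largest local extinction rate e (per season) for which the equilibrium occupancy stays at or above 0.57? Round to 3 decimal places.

0.159

1 − e/c ≥ 0.57 ⇒ e ≤ c(1 − 0.57) = 0.37 × 0.4300.
e_max = 0.1591.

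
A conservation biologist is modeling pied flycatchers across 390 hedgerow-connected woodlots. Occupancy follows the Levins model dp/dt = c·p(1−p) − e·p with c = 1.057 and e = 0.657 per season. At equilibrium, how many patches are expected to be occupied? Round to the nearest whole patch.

p* = 1 − e/c = 1 − 0.657/1.057 = 0.3784.
Expected occupied patches = N × p* = 390 × 0.3784 = 147.59 ≈ 148.

148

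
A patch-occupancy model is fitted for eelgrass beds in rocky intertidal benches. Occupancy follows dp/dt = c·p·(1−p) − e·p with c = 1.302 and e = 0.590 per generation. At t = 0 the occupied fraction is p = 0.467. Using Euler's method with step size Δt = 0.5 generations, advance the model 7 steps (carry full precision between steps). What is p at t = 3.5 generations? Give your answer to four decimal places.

Update rule: p ← p + [c·p·(1−p) − e·p]·Δt with Δt = 0.5.
  1  |  dp/dt·Δt = +0.024276  |  p_1 = 0.491276
  2  |  dp/dt·Δt = +0.017774  |  p_2 = 0.509050
  3  |  dp/dt·Δt = +0.012527  |  p_3 = 0.521577
  4  |  dp/dt·Δt = +0.008582  |  p_4 = 0.530159
  5  |  dp/dt·Δt = +0.005761  |  p_5 = 0.535920
  6  |  dp/dt·Δt = +0.003814  |  p_6 = 0.539733
  7  |  dp/dt·Δt = +0.002501  |  p_7 = 0.542234

0.5422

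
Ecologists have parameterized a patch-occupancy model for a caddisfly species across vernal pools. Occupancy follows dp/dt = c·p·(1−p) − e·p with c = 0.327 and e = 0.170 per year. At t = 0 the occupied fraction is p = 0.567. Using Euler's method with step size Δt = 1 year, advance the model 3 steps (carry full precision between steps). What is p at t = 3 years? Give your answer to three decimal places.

0.528

Update rule: p ← p + [c·p·(1−p) − e·p]·Δt with Δt = 1.
  1  |  dp/dt·Δt = -0.016108  |  p_1 = 0.550892
  2  |  dp/dt·Δt = -0.012749  |  p_2 = 0.538144
  3  |  dp/dt·Δt = -0.010210  |  p_3 = 0.527933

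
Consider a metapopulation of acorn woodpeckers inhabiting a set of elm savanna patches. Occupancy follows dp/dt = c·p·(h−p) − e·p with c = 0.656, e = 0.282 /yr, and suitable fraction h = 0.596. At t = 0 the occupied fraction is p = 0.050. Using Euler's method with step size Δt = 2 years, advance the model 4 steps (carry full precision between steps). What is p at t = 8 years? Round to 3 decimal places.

Update rule: p ← p + [c·p·(h−p) − e·p]·Δt with Δt = 2.
  1  |  dp/dt·Δt = +0.007618  |  p_1 = 0.057618
  2  |  dp/dt·Δt = +0.008202  |  p_2 = 0.065820
  3  |  dp/dt·Δt = +0.008662  |  p_3 = 0.074482
  4  |  dp/dt·Δt = +0.008955  |  p_4 = 0.083437

0.083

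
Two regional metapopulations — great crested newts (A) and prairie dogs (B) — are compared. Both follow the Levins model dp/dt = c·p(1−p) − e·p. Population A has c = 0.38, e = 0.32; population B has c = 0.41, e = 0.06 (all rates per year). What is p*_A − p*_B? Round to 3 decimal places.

A: p*_A = 1 − 0.32/0.38 = 0.1579.
B: p*_B = 1 − 0.06/0.41 = 0.8537.
p*_A − p*_B = 0.1579 − 0.8537 = -0.6958.

-0.696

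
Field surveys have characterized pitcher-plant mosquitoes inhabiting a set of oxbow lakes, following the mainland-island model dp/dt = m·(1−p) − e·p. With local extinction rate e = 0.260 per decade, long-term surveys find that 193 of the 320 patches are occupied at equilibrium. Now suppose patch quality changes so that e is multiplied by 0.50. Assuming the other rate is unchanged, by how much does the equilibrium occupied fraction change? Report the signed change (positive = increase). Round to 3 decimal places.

0.149

Observed p* = 193/320 = 0.60313.
Balance m(1−p*) = e·p* gives m = e·p*/(1−p*) = 0.260×0.60313/0.39687 = 0.39513.
New p* = m/(m+e) = 0.39513/(0.39513+0.13000) = 0.75244.
Δp* = 0.75244 − 0.60313 = +0.14931.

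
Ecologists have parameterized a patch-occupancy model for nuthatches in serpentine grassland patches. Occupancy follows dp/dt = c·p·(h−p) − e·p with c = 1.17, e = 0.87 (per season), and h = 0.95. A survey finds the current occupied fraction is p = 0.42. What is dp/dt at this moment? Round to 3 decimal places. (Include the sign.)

Colonization term: c·p·(h−p) = 1.17×0.42×0.5300 = 0.26044.
Extinction term: e·p = 0.36540.
dp/dt = 0.26044 − 0.36540 = -0.10496.

-0.105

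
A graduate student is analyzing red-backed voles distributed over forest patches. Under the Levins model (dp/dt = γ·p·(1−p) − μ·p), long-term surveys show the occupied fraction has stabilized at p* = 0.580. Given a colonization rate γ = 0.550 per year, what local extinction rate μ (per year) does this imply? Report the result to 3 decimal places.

0.231

At equilibrium γ(1−p*) = μ.
μ = 0.550 × (1 − 0.580) = 0.550 × 0.4200 = 0.2310.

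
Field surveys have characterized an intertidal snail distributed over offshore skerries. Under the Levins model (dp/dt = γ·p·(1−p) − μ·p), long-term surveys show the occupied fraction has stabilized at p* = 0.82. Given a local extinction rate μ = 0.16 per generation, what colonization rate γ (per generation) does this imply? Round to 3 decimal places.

0.889

At equilibrium γ(1−p*) = μ, so γ = μ/(1−p*).
γ = 0.16/(1 − 0.82) = 0.16/0.1800 = 0.8889.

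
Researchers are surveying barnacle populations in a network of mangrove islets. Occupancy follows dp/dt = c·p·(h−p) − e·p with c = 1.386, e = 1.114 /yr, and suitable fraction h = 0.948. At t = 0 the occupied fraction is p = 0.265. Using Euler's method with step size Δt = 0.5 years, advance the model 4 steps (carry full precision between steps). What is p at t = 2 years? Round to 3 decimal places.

Update rule: p ← p + [c·p·(h−p) − e·p]·Δt with Δt = 0.5.
t = 0.5: p = 0.26500 + (-0.02218) = 0.24282
t = 1: p = 0.24282 + (-0.01659) = 0.22624
t = 1.5: p = 0.22624 + (-0.01285) = 0.21338
t = 2: p = 0.21338 + (-0.01022) = 0.20316

0.203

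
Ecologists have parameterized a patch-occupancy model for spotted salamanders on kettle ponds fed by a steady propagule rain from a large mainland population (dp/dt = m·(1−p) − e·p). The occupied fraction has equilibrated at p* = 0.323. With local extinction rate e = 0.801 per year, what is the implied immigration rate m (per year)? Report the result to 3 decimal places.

0.382

At equilibrium m(1−p*) = e·p*, so m = e·p*/(1−p*).
m = 0.801 × 0.323 / 0.6770 = 0.2587/0.6770 = 0.3822.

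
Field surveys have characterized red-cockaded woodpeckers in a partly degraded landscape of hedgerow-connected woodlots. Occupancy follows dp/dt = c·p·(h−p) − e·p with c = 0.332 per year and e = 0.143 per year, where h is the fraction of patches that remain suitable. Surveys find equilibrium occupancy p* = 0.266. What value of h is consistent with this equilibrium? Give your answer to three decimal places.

At equilibrium c(h−p*) = e, so h = p* + e/c.
h = 0.266 + 0.143/0.332 = 0.266 + 0.4307 = 0.6967.

0.697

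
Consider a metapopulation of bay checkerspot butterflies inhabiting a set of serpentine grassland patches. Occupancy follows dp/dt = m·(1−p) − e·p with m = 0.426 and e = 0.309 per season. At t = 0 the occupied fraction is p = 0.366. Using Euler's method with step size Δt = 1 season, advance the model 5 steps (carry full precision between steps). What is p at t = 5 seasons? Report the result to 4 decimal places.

0.5793

Update rule: p ← p + [m·(1−p) − e·p]·Δt with Δt = 1.
t = 1: p = 0.36600 + (+0.15699) = 0.52299
t = 2: p = 0.52299 + (+0.04160) = 0.56459
t = 3: p = 0.56459 + (+0.01102) = 0.57562
t = 4: p = 0.57562 + (+0.00292) = 0.57854
t = 5: p = 0.57854 + (+0.00077) = 0.57931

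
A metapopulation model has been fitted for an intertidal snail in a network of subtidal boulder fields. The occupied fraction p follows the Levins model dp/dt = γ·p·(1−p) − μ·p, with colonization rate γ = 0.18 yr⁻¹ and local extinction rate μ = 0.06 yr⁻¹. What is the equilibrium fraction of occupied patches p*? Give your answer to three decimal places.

0.667

Setting dp/dt = 0 and dividing through by p* gives γ·(1−p*) = μ.
So p* = 1 − μ/γ = 1 − 0.06/0.18 = 1 − 0.3333 = 0.6667.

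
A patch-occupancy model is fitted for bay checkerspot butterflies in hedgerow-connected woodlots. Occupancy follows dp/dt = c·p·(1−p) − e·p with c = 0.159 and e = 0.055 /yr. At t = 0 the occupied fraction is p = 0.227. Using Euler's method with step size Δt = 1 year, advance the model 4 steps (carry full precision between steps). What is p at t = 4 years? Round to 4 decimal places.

0.2911

Update rule: p ← p + [c·p·(1−p) − e·p]·Δt with Δt = 1.
t = 1: p = 0.22700 + (+0.01541) = 0.24241
t = 2: p = 0.24241 + (+0.01587) = 0.25828
t = 3: p = 0.25828 + (+0.01625) = 0.27454
t = 4: p = 0.27454 + (+0.01657) = 0.29110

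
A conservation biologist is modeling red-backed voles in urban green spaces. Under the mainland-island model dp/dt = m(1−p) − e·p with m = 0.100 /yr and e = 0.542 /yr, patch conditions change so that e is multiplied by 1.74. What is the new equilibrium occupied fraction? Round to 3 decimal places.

0.096

Before: p* = 0.100/(0.100+0.542) = 0.1558.
After: m = 0.1, e = 0.94308; p* = 0.1/1.0431 = 0.0959.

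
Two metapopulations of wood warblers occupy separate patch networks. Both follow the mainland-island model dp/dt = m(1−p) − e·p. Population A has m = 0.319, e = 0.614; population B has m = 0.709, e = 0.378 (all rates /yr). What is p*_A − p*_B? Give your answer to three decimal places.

-0.310

A: p*_A = m/(m+e) = 0.319/0.9330 = 0.3419.
B: p*_B = 0.709/1.0870 = 0.6523.
p*_A − p*_B = 0.3419 − 0.6523 = -0.3103.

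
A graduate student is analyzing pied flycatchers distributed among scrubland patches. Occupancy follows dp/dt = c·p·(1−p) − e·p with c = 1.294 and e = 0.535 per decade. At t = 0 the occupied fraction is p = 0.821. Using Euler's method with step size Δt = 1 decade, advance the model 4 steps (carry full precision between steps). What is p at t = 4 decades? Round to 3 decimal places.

0.586

Update rule: p ← p + [c·p·(1−p) − e·p]·Δt with Δt = 1.
  1  |  dp/dt·Δt = -0.249070  |  p_1 = 0.571930
  2  |  dp/dt·Δt = +0.010822  |  p_2 = 0.582752
  3  |  dp/dt·Δt = +0.002866  |  p_3 = 0.585619
  4  |  dp/dt·Δt = +0.000708  |  p_4 = 0.586327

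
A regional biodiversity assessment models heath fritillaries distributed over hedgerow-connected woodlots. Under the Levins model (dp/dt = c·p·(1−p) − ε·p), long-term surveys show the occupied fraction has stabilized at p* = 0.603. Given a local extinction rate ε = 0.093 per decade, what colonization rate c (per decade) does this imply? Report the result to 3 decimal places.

0.234

At equilibrium c(1−p*) = ε, so c = ε/(1−p*).
c = 0.093/(1 − 0.603) = 0.093/0.3970 = 0.2343.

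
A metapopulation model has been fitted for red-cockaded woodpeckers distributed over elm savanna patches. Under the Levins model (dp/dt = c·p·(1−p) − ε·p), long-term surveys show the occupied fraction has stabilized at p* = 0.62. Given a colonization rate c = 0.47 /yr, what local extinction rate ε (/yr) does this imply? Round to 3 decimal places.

0.179

At equilibrium c(1−p*) = ε.
ε = 0.47 × (1 − 0.62) = 0.47 × 0.3800 = 0.1786.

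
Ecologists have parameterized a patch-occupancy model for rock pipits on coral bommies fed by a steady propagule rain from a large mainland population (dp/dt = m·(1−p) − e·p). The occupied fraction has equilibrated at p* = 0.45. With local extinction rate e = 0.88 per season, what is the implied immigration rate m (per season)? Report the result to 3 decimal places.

At equilibrium m(1−p*) = e·p*, so m = e·p*/(1−p*).
m = 0.88 × 0.45 / 0.5500 = 0.3960/0.5500 = 0.7200.

0.720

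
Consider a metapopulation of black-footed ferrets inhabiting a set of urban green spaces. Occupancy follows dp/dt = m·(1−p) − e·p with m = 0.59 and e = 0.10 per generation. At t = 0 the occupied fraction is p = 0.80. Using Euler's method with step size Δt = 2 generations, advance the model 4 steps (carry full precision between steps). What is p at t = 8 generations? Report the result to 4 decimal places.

0.8539

Update rule: p ← p + [m·(1−p) − e·p]·Δt with Δt = 2.
  1  |  dp/dt·Δt = +0.076000  |  p_1 = 0.876000
  2  |  dp/dt·Δt = -0.028880  |  p_2 = 0.847120
  3  |  dp/dt·Δt = +0.010974  |  p_3 = 0.858094
  4  |  dp/dt·Δt = -0.004170  |  p_4 = 0.853924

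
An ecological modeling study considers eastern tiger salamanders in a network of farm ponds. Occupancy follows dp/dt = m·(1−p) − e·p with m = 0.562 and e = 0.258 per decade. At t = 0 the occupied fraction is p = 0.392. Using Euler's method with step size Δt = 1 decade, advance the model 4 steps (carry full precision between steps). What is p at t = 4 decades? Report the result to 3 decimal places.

Update rule: p ← p + [m·(1−p) − e·p]·Δt with Δt = 1.
step 1: Δp = +0.24056, p = 0.63256
step 2: Δp = +0.04330, p = 0.67586
step 3: Δp = +0.00779, p = 0.68365
step 4: Δp = +0.00140, p = 0.68506

0.685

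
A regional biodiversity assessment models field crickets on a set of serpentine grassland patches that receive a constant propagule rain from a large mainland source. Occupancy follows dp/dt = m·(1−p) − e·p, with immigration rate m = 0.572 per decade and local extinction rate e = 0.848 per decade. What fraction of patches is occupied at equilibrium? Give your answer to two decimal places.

Setting dp/dt = 0: m − m·p* = e·p*, so m = (m+e)·p*.
p* = m/(m+e) = 0.572/(0.572+0.848) = 0.572/1.4200 = 0.4028.

0.40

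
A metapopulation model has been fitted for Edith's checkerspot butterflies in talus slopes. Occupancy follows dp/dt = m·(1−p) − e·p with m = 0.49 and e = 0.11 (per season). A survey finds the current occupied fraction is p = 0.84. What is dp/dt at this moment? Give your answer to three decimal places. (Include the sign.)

-0.014

Colonization term: m·(1−p) = 0.49×0.1600 = 0.07840.
Extinction term: e·p = 0.09240.
dp/dt = 0.07840 − 0.09240 = -0.01400.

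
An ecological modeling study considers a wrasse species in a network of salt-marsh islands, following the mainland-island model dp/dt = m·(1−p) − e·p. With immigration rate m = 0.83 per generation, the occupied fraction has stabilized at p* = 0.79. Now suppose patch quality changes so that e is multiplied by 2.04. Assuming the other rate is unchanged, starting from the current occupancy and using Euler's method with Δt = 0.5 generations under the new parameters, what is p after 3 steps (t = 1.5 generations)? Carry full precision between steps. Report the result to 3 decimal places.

0.655

Balance m(1−p*) = e·p* gives e = m(1−p*)/p* = 0.83×0.21000/0.79000 = 0.22063.
Starting from p₀ = 0.79000; update p ← p + (dp/dt)·Δt with the new parameters.
p: 0.79000 → 0.69936  (Δp = -0.09064)
p: 0.69936 → 0.66674  (Δp = -0.03262)
p: 0.66674 → 0.65500  (Δp = -0.01174)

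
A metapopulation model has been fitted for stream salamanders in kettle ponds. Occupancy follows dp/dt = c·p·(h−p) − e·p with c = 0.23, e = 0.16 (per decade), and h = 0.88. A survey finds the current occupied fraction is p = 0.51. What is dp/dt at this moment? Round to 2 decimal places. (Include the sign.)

-0.04

Colonization term: c·p·(h−p) = 0.23×0.51×0.3700 = 0.04340.
Extinction term: e·p = 0.08160.
dp/dt = 0.04340 − 0.08160 = -0.03820.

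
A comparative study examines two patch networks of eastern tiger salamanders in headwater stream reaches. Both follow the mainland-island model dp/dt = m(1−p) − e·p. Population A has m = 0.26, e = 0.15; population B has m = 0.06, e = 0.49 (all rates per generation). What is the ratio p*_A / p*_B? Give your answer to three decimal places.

A: p*_A = m/(m+e) = 0.26/0.4100 = 0.6341.
B: p*_B = 0.06/0.5500 = 0.1091.
p*_A / p*_B = 0.6341/0.1091 = 5.8130.

5.813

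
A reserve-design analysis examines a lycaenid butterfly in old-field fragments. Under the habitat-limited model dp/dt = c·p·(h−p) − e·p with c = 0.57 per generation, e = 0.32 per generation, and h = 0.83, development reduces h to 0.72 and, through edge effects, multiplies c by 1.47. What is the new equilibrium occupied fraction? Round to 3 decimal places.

0.338

Before: p* = h − e/c = 0.83 − 0.32/0.57 = 0.83 − 0.5614 = 0.2686.
After: c = 0.8379, e = 0.32, h = 0.72; p* = 0.72 − 0.32/0.8379 = 0.3381.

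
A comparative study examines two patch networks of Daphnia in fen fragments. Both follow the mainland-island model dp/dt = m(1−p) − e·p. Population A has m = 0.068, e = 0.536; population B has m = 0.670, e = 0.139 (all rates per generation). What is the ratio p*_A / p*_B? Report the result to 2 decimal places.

A: p*_A = m/(m+e) = 0.068/0.6040 = 0.1126.
B: p*_B = 0.670/0.8090 = 0.8282.
p*_A / p*_B = 0.1126/0.8282 = 0.1359.

0.14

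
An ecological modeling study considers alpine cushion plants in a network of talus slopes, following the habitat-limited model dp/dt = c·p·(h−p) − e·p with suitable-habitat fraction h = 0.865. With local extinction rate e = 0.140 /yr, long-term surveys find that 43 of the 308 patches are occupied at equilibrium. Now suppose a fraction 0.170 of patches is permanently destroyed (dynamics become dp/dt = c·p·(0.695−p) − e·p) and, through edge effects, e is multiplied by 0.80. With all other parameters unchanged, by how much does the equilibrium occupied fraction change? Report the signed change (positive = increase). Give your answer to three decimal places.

Observed p* = 43/308 = 0.13961.
Balance c(h−p*) = e gives c = e/(0.865 − 0.13961) = 0.140/0.72539 = 0.19300.
New p* = 0.695 − e/c = 0.695 − 0.11200/0.19300 = 0.11469.
Δp* = 0.11469 − 0.13961 = -0.02492.

-0.025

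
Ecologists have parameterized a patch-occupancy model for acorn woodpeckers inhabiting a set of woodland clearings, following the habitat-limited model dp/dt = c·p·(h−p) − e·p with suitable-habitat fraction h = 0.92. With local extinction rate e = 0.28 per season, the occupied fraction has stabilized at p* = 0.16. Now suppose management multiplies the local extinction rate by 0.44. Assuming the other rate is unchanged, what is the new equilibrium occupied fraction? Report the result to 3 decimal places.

0.586

Balance c(h−p*) = e gives c = e/(0.92 − 0.16000) = 0.28/0.76000 = 0.36842.
New p* = 0.92 − e/c = 0.92 − 0.12320/0.36842 = 0.58560.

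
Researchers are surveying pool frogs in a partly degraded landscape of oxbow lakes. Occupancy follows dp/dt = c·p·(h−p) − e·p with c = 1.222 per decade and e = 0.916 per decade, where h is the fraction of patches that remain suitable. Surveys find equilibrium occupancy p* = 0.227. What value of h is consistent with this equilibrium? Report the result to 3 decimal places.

At equilibrium c(h−p*) = e, so h = p* + e/c.
h = 0.227 + 0.916/1.222 = 0.227 + 0.7496 = 0.9766.

0.977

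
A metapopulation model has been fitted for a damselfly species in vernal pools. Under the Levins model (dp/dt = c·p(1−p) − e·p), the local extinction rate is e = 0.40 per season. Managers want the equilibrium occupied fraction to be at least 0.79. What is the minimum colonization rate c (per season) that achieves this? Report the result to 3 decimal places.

p* = 1 − e/c ≥ 0.79 requires e/c ≤ 0.2100, i.e. c ≥ e/0.2100.
c_min = 0.40/0.2100 = 1.9048.

1.905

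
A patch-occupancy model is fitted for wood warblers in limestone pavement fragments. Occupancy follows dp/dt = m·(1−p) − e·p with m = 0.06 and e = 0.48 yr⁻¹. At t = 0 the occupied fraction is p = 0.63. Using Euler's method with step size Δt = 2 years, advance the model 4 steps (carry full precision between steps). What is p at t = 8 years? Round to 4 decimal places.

0.1111

Update rule: p ← p + [m·(1−p) − e·p]·Δt with Δt = 2.
step 1: Δp = -0.56040, p = 0.06960
step 2: Δp = +0.04483, p = 0.11443
step 3: Δp = -0.00359, p = 0.11085
step 4: Δp = +0.00029, p = 0.11113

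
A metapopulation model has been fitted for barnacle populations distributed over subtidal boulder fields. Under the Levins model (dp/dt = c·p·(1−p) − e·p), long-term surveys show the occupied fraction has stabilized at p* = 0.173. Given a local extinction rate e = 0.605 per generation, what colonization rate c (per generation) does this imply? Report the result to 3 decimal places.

0.732

At equilibrium c(1−p*) = e, so c = e/(1−p*).
c = 0.605/(1 − 0.173) = 0.605/0.8270 = 0.7316.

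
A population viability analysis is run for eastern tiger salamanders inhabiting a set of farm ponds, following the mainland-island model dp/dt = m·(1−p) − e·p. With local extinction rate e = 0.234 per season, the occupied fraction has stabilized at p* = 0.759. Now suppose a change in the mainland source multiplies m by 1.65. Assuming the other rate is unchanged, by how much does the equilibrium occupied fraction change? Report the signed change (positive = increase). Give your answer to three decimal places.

0.080

Balance m(1−p*) = e·p* gives m = e·p*/(1−p*) = 0.234×0.75900/0.24100 = 0.73695.
New p* = m/(m+e) = 1.21597/(1.21597+0.23400) = 0.83862.
Δp* = 0.83862 − 0.75900 = +0.07962.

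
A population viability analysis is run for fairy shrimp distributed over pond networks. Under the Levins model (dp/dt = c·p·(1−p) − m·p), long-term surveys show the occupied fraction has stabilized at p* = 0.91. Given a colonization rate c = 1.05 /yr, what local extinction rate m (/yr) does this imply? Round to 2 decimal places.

0.09

At equilibrium c(1−p*) = m.
m = 1.05 × (1 − 0.91) = 1.05 × 0.0900 = 0.0945.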